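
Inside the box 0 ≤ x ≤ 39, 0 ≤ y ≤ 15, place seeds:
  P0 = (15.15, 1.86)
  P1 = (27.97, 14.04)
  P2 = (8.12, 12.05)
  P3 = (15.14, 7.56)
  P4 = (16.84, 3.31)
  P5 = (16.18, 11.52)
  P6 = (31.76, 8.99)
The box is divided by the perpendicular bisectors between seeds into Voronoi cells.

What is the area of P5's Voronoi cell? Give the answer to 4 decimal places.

1. box [0,39]×[0,15]: [(0, 0) (39, 0) (39, 15) (0, 15)]
2. ⊥bis P5·P0 via (15.665,6.69): [(0, 8.3603) (39, 4.2019) (39, 15) (0, 15)]  |A|=340.0374
3. ⊥bis P5·P1 via (22.075,12.78): [(0, 8.3603) (23.5565, 5.8486) (21.6005, 15) (0, 15)]  |A|=177.0421
4. ⊥bis P5·P2 via (12.15,11.785): [(11.8418, 7.0977) (23.5565, 5.8486) (21.6005, 15) (12.3614, 15)]  |A|=88.887
5. ⊥bis P5·P3 via (15.66,9.54): [(12.0645, 10.4843) (23.1902, 7.5624) (21.6005, 15) (12.3614, 15)]  |A|=59.9127
6. ⊥bis P5·P4 via (16.51,7.415): [(12.0645, 10.4843) (22.0543, 7.8607) (23.1083, 7.9454) (21.6005, 15) (12.3614, 15)]  |A|=59.7073
7. ⊥bis P5·P6 via (23.97,10.255): [(12.0645, 10.4843) (22.0543, 7.8607) (23.1083, 7.9454) (21.6005, 15) (12.3614, 15)]  |A|=59.7073
8. canonical 5-gon: [(12.0645, 10.4843) (22.0543, 7.8607) (23.1083, 7.9454) (21.6005, 15) (12.3614, 15)]
9. shoelace: 59.7073

Area of P5's cell: 59.7073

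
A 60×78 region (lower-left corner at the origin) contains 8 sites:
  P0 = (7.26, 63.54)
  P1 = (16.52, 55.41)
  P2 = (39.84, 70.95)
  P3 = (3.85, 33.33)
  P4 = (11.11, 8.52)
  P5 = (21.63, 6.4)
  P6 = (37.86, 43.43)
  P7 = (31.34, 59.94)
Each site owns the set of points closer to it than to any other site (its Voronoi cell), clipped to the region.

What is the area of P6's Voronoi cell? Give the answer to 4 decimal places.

Area of P6's cell: 1242.6984

1. box [0,60]×[0,78]: [(0, 0) (60, 0) (60, 78) (0, 78)]
2. ⊥bis P6·P0 via (22.56,53.485): [(0, 19.157) (0, 0) (60, 0) (60, 78) (38.671, 78)]  |A|=3542.2412
3. ⊥bis P6·P1 via (27.19,49.42): [(0, 0.9864) (0, 0) (60, 0) (60, 78) (43.2344, 78)]  |A|=3015.1798
4. ⊥bis P6·P2 via (38.85,57.19): [(31.8353, 57.6947) (0, 0.9864) (0, 0) (60, 0) (60, 55.6683)]  |A|=2530.4823
5. ⊥bis P6·P3 via (20.855,38.38): [(31.8353, 57.6947) (20.9025, 38.2201) (32.2528, 0) (60, 0) (60, 55.6683)]  |A|=1903.8219
6. ⊥bis P6·P4 via (24.485,25.975): [(31.8353, 57.6947) (20.9025, 38.2201) (24.5548, 25.9215) (58.3836, 0) (60, 0) (60, 55.6683)]  |A|=1565.1468
7. ⊥bis P6·P5 via (29.745,24.915): [(31.8353, 57.6947) (20.9025, 38.2201) (24.1218, 27.3796) (60, 11.6544) (60, 55.6683)]  |A|=1314.8976
8. ⊥bis P6·P7 via (34.6,51.685): [(47.0465, 56.6003) (26.713, 48.5703) (20.9025, 38.2201) (24.1218, 27.3796) (60, 11.6544) (60, 55.6683)]  |A|=1242.6984
9. canonical 6-gon: [(47.0465, 56.6003) (26.713, 48.5703) (20.9025, 38.2201) (24.1218, 27.3796) (60, 11.6544) (60, 55.6683)]
10. shoelace: 1242.6984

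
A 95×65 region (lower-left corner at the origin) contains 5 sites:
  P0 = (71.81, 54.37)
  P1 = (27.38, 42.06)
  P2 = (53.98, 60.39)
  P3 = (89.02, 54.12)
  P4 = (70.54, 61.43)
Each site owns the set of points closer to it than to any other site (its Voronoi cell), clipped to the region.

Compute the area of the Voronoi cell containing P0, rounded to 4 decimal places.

1. box [0,95]×[0,65]: [(0, 0) (95, 0) (95, 65) (0, 65)]
2. ⊥bis P0·P1 via (49.595,48.215): [(62.9537, 0) (95, 0) (95, 65) (44.9445, 65)]  |A|=2668.31
3. ⊥bis P0·P2 via (62.895,57.38): [(54.195, 31.6124) (62.9537, 0) (95, 0) (95, 65) (65.4678, 65)]  |A|=2325.698
4. ⊥bis P0·P3 via (80.415,54.245): [(54.195, 31.6124) (62.9537, 0) (79.627, 0) (80.5712, 65) (65.4678, 65)]  |A|=1357.141
5. ⊥bis P0·P4 via (71.175,57.9): [(62.5465, 56.3478) (54.195, 31.6124) (62.9537, 0) (79.627, 0) (80.4924, 59.5761)]  |A|=1243.2608
6. canonical 5-gon: [(62.5465, 56.3478) (54.195, 31.6124) (62.9537, 0) (79.627, 0) (80.4924, 59.5761)]
7. shoelace: 1243.2608

Area of P0's cell: 1243.2608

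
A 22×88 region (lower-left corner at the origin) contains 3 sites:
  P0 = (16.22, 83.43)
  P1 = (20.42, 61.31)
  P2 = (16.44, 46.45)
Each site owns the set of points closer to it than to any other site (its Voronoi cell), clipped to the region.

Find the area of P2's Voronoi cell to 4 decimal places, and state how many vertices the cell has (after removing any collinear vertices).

Area of P2's cell: 1229.1400 (4 vertices)

1. box [0,22]×[0,88]: [(0, 0) (22, 0) (22, 88) (0, 88)]
2. ⊥bis P2·P0 via (16.33,64.94): [(0, 64.8429) (0, 0) (22, 0) (22, 64.9737)]  |A|=1427.9824
3. ⊥bis P2·P1 via (18.43,53.88): [(0, 58.8162) (0, 0) (22, 0) (22, 52.9238)]  |A|=1229.14
4. canonical 4-gon: [(0, 58.8162) (0, 0) (22, 0) (22, 52.9238)]
5. shoelace: 1229.14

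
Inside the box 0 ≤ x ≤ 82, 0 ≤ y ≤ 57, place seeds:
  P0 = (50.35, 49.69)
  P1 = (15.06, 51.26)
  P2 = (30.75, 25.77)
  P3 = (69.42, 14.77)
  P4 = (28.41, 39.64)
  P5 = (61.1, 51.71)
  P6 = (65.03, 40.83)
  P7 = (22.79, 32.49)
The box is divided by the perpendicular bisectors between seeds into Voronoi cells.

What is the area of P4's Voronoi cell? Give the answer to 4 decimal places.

1. box [0,82]×[0,57]: [(0, 0) (82, 0) (82, 57) (0, 57)]
2. ⊥bis P4·P0 via (39.38,44.665): [(0, 0) (59.8396, 0) (33.7297, 57) (0, 57)]  |A|=2666.7256
3. ⊥bis P4·P1 via (21.735,45.45): [(0, 20.4791) (0, 0) (59.8396, 0) (33.7297, 57) (31.7883, 57)]  |A|=2086.2572
4. ⊥bis P4·P2 via (29.58,32.705): [(7.3819, 28.96) (43.7625, 35.0977) (33.7297, 57) (31.7883, 57)]  |A|=456.4177
5. ⊥bis P4·P3 via (48.915,27.205): [(7.3819, 28.96) (43.7625, 35.0977) (33.7297, 57) (31.7883, 57)]  |A|=456.4177
6. ⊥bis P4·P5 via (44.755,45.675): [(7.3819, 28.96) (43.7625, 35.0977) (33.7297, 57) (31.7883, 57)]  |A|=456.4177
7. ⊥bis P4·P6 via (46.72,40.235): [(7.3819, 28.96) (43.7625, 35.0977) (33.7297, 57) (31.7883, 57)]  |A|=456.4177
8. ⊥bis P4·P7 via (25.6,36.065): [(18.4547, 41.6813) (29.8227, 32.7459) (43.7625, 35.0977) (33.7297, 57) (31.7883, 57)]  |A|=334.6399
9. canonical 5-gon: [(18.4547, 41.6813) (29.8227, 32.7459) (43.7625, 35.0977) (33.7297, 57) (31.7883, 57)]
10. shoelace: 334.6399

Area of P4's cell: 334.6399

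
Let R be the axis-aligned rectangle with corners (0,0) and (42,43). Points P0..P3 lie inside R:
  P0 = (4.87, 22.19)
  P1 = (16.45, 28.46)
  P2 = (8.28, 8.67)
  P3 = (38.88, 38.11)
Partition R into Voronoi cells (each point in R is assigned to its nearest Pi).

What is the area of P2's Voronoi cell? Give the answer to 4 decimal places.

1. box [0,42]×[0,43]: [(0, 0) (42, 0) (42, 43) (0, 43)]
2. ⊥bis P2·P0 via (6.575,15.43): [(0, 13.7717) (0, 0) (42, 0) (42, 24.3649)]  |A|=800.8668
3. ⊥bis P2·P1 via (12.365,18.565): [(14.8831, 17.5255) (0, 13.7717) (0, 0) (42, 0) (42, 6.3306)]  |A|=556.3506
4. ⊥bis P2·P3 via (23.58,23.39): [(38.6701, 7.7054) (14.8831, 17.5255) (0, 13.7717) (0, 0) (42, 0) (42, 4.2442)]  |A|=552.8768
5. canonical 6-gon: [(38.6701, 7.7054) (14.8831, 17.5255) (0, 13.7717) (0, 0) (42, 0) (42, 4.2442)]
6. shoelace: 552.8768

Area of P2's cell: 552.8768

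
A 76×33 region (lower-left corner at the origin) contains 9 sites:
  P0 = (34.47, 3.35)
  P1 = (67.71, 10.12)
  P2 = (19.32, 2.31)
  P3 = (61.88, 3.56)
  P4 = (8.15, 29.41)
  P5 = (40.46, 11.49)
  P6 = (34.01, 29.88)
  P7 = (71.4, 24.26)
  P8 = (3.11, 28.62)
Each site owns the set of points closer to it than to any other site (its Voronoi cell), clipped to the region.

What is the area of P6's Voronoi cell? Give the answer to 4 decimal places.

Area of P6's cell: 385.6160

1. box [0,76]×[0,33]: [(0, 0) (76, 0) (76, 33) (0, 33)]
2. ⊥bis P6·P0 via (34.24,16.615): [(0, 16.0213) (76, 17.3391) (76, 33) (0, 33)]  |A|=1240.3052
3. ⊥bis P6·P1 via (50.86,20): [(0, 16.0213) (49.0255, 16.8714) (58.4826, 33) (0, 33)]  |A|=887.8163
4. ⊥bis P6·P2 via (26.665,16.095): [(0, 30.3028) (25.9586, 16.4714) (49.0255, 16.8714) (58.4826, 33) (0, 33)]  |A|=702.453
5. ⊥bis P6·P3 via (47.945,16.72): [(0, 30.3028) (25.9586, 16.4714) (48.0723, 16.8548) (50.561, 19.49) (58.4826, 33) (0, 33)]  |A|=701.2177
6. ⊥bis P6·P4 via (21.08,29.645): [(21.2741, 18.9674) (25.9586, 16.4714) (48.0723, 16.8548) (50.561, 19.49) (58.4826, 33) (21.019, 33)]  |A|=525.0519
7. ⊥bis P6·P5 via (37.235,20.685): [(21.2741, 18.9674) (25.6659, 16.6273) (54.8931, 26.8783) (58.4826, 33) (21.019, 33)]  |A|=408.2675
8. ⊥bis P6·P7 via (52.705,27.07): [(21.2741, 18.9674) (25.6659, 16.6273) (52.5528, 26.0575) (53.5963, 33) (21.019, 33)]  |A|=385.616
9. ⊥bis P6·P8 via (18.56,29.25): [(21.2741, 18.9674) (25.6659, 16.6273) (52.5528, 26.0575) (53.5963, 33) (21.019, 33)]  |A|=385.616
10. canonical 5-gon: [(21.2741, 18.9674) (25.6659, 16.6273) (52.5528, 26.0575) (53.5963, 33) (21.019, 33)]
11. shoelace: 385.616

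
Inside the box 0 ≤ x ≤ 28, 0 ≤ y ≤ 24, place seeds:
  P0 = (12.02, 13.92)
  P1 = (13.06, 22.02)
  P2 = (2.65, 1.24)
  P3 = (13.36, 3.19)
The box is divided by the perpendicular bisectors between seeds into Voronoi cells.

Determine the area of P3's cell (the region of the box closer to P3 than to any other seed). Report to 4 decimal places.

1. box [0,28]×[0,24]: [(0, 0) (28, 0) (28, 24) (0, 24)]
2. ⊥bis P3·P0 via (12.69,8.555): [(0, 6.9702) (0, 0) (28, 0) (28, 10.467)]  |A|=244.1207
3. ⊥bis P3·P1 via (13.21,12.605): [(0, 6.9702) (0, 0) (28, 0) (28, 10.467)]  |A|=244.1207
4. ⊥bis P3·P2 via (8.005,2.215): [(6.9805, 7.842) (8.4083, 0) (28, 0) (28, 10.467)]  |A|=186.8241
5. canonical 4-gon: [(6.9805, 7.842) (8.4083, 0) (28, 0) (28, 10.467)]
6. shoelace: 186.8241

Area of P3's cell: 186.8241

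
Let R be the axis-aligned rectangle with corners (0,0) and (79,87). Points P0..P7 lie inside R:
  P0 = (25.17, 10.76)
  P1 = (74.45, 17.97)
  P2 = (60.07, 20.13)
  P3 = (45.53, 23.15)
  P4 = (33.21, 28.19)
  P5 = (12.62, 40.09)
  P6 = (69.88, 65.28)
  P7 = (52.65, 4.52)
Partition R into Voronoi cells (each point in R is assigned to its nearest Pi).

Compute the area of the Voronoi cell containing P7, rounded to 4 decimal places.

Area of P7's cell: 339.9139

1. box [0,79]×[0,87]: [(0, 0) (79, 0) (79, 87) (0, 87)]
2. ⊥bis P7·P0 via (38.91,7.64): [(37.1752, 0) (79, 0) (79, 87) (56.9306, 87)]  |A|=2779.3993
3. ⊥bis P7·P1 via (63.55,11.245): [(46.1373, 39.4678) (37.1752, 0) (70.4879, 0)]  |A|=657.3902
4. ⊥bis P7·P2 via (56.36,12.325): [(65.5908, 7.9373) (41.5702, 19.3551) (37.1752, 0) (70.4879, 0)]  |A|=389.7577
5. ⊥bis P7·P3 via (49.09,13.835): [(65.5908, 7.9373) (51.359, 14.7022) (39.483, 10.1634) (37.1752, 0) (70.4879, 0)]  |A|=339.9139
6. ⊥bis P7·P4 via (42.93,16.355): [(65.5908, 7.9373) (51.359, 14.7022) (39.483, 10.1634) (37.1752, 0) (70.4879, 0)]  |A|=339.9139
7. ⊥bis P7·P5 via (32.635,22.305): [(65.5908, 7.9373) (51.359, 14.7022) (39.483, 10.1634) (37.1752, 0) (70.4879, 0)]  |A|=339.9139
8. ⊥bis P7·P6 via (61.265,34.9): [(65.5908, 7.9373) (51.359, 14.7022) (39.483, 10.1634) (37.1752, 0) (70.4879, 0)]  |A|=339.9139
9. canonical 5-gon: [(65.5908, 7.9373) (51.359, 14.7022) (39.483, 10.1634) (37.1752, 0) (70.4879, 0)]
10. shoelace: 339.9139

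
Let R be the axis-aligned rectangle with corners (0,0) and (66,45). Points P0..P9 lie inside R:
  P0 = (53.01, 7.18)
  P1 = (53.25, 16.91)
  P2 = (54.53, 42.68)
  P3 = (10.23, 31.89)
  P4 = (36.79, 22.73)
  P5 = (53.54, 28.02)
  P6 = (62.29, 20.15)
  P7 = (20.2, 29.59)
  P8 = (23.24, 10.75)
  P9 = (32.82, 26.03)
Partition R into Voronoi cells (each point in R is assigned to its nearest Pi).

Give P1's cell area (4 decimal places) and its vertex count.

1. box [0,66]×[0,45]: [(0, 0) (66, 0) (66, 45) (0, 45)]
2. ⊥bis P1·P0 via (53.13,12.045): [(0, 13.3555) (66, 11.7275) (66, 45) (0, 45)]  |A|=2142.2593
3. ⊥bis P1·P2 via (53.89,29.795): [(0, 32.4717) (0, 13.3555) (66, 11.7275) (66, 29.1935)]  |A|=1207.2115
4. ⊥bis P1·P3 via (31.74,24.4): [(33.9632, 30.7848) (27.6567, 12.6733) (66, 11.7275) (66, 29.1935)]  |A|=629.9851
5. ⊥bis P1·P4 via (45.02,19.82): [(48.6392, 30.0558) (42.3648, 12.3105) (66, 11.7275) (66, 29.1935)]  |A|=363.147
6. ⊥bis P1·P5 via (53.395,22.465): [(46.0233, 22.6574) (42.3648, 12.3105) (66, 11.7275) (66, 22.136)]  |A|=227.3051
7. ⊥bis P1·P6 via (57.77,18.53): [(56.3877, 22.3869) (46.0233, 22.6574) (42.3648, 12.3105) (60.1564, 11.8717)]  |A|=146.8287
8. ⊥bis P1·P7 via (36.725,23.25): [(56.3877, 22.3869) (46.0233, 22.6574) (42.3648, 12.3105) (60.1564, 11.8717)]  |A|=146.8287
9. ⊥bis P1·P8 via (38.245,13.83): [(56.3877, 22.3869) (46.0233, 22.6574) (42.3648, 12.3105) (60.1564, 11.8717)]  |A|=146.8287
10. ⊥bis P1·P9 via (43.035,21.47): [(56.3877, 22.3869) (46.0233, 22.6574) (42.3648, 12.3105) (60.1564, 11.8717)]  |A|=146.8287
11. canonical 4-gon: [(56.3877, 22.3869) (46.0233, 22.6574) (42.3648, 12.3105) (60.1564, 11.8717)]
12. shoelace: 146.8287

Area of P1's cell: 146.8287 (4 vertices)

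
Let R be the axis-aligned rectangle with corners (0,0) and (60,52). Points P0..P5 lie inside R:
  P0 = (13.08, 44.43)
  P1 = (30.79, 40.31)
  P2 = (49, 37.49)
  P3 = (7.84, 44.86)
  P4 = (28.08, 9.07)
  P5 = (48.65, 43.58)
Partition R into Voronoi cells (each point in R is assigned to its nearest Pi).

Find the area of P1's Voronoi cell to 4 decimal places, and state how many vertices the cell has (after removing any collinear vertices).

Area of P1's cell: 486.6949 (5 vertices)

1. box [0,60]×[0,52]: [(0, 0) (60, 0) (60, 52) (0, 52)]
2. ⊥bis P1·P0 via (21.935,42.37): [(12.0782, 0) (60, 0) (60, 52) (24.1753, 52)]  |A|=2177.4099
3. ⊥bis P1·P2 via (39.895,38.9): [(12.0782, 0) (33.8709, 0) (41.9237, 52) (24.1753, 52)]  |A|=1028.0698
4. ⊥bis P1·P3 via (19.315,42.585): [(12.0782, 0) (33.8709, 0) (41.9237, 52) (24.1753, 52)]  |A|=1028.0698
5. ⊥bis P1·P4 via (29.435,24.69): [(18.0517, 25.6775) (37.585, 23.983) (41.9237, 52) (24.1753, 52)]  |A|=510.8984
6. ⊥bis P1·P5 via (39.72,41.945): [(18.0517, 25.6775) (37.585, 23.983) (40.0703, 40.0319) (37.879, 52) (24.1753, 52)]  |A|=486.6949
7. canonical 5-gon: [(18.0517, 25.6775) (37.585, 23.983) (40.0703, 40.0319) (37.879, 52) (24.1753, 52)]
8. shoelace: 486.6949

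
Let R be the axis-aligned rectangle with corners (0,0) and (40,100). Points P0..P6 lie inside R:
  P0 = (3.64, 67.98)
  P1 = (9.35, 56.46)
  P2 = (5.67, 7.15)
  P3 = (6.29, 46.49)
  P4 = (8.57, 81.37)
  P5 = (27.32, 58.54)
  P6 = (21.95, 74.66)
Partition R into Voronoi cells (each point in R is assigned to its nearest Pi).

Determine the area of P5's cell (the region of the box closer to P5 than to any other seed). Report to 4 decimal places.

Area of P5's cell: 758.8383

1. box [0,40]×[0,100]: [(0, 0) (40, 0) (40, 100) (0, 100)]
2. ⊥bis P5·P0 via (15.48,63.26): [(0, 24.4288) (0, 0) (40, 0) (40, 100) (30.1264, 100)]  |A|=2861.6579
3. ⊥bis P5·P1 via (18.335,57.5): [(17.1759, 67.5141) (24.9905, 0) (40, 0) (40, 100) (30.1264, 100)]  |A|=1808.2581
4. ⊥bis P5·P2 via (16.495,32.845): [(17.1759, 67.5141) (21.4294, 30.7662) (40, 22.9426) (40, 100) (30.1264, 100)]  |A|=1364.3369
5. ⊥bis P5·P3 via (16.805,52.515): [(17.1759, 67.5141) (19.4454, 47.9069) (31.7608, 26.4137) (40, 22.9426) (40, 100) (30.1264, 100)]  |A|=1280.1106
6. ⊥bis P5·P4 via (17.945,69.955): [(18.2482, 70.204) (17.1759, 67.5141) (19.4454, 47.9069) (31.7608, 26.4137) (40, 22.9426) (40, 88.0685)]  |A|=1003.2476
7. ⊥bis P5·P6 via (24.635,66.6): [(17.5547, 64.2414) (19.4454, 47.9069) (31.7608, 26.4137) (40, 22.9426) (40, 71.7185)]  |A|=758.8383
8. canonical 5-gon: [(17.5547, 64.2414) (19.4454, 47.9069) (31.7608, 26.4137) (40, 22.9426) (40, 71.7185)]
9. shoelace: 758.8383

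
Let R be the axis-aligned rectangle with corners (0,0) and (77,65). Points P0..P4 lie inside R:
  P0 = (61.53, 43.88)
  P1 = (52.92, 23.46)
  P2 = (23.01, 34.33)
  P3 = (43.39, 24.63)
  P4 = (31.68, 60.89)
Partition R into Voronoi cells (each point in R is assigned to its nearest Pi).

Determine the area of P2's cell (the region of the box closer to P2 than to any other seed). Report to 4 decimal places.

1. box [0,77]×[0,65]: [(0, 0) (77, 0) (77, 65) (0, 65)]
2. ⊥bis P2·P0 via (42.27,39.105): [(0, 0) (51.965, 0) (35.85, 65) (0, 65)]  |A|=2853.9896
3. ⊥bis P2·P1 via (37.965,28.895): [(0, 0) (27.4639, 0) (42.0289, 40.0774) (35.85, 65) (0, 65)]  |A|=2363.0188
4. ⊥bis P2·P3 via (33.2,29.48): [(0, 0) (19.1688, 0) (40.7326, 45.3062) (35.85, 65) (0, 65)]  |A|=2111.0533
5. ⊥bis P2·P4 via (27.345,47.61): [(0, 56.5362) (0, 0) (19.1688, 0) (39.8814, 43.5177)]  |A|=1544.4626
6. canonical 4-gon: [(0, 56.5362) (0, 0) (19.1688, 0) (39.8814, 43.5177)]
7. shoelace: 1544.4626

Area of P2's cell: 1544.4626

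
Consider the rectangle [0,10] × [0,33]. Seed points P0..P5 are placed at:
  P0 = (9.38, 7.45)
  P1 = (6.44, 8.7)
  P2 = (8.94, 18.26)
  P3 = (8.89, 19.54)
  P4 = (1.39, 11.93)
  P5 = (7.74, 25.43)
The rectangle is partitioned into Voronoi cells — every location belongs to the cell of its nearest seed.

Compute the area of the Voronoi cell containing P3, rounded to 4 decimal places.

1. box [0,10]×[0,33]: [(0, 0) (10, 0) (10, 33) (0, 33)]
2. ⊥bis P3·P0 via (9.135,13.495): [(0, 13.1248) (10, 13.5301) (10, 33) (0, 33)]  |A|=196.7259
3. ⊥bis P3·P1 via (7.665,14.12): [(0, 15.8524) (10, 13.5923) (10, 33) (0, 33)]  |A|=182.7767
4. ⊥bis P3·P2 via (8.915,18.9): [(0, 18.5518) (10, 18.9424) (10, 33) (0, 33)]  |A|=142.5293
5. ⊥bis P3·P4 via (5.14,15.735): [(0, 20.8007) (2.1949, 18.6375) (10, 18.9424) (10, 33) (0, 33)]  |A|=140.0612
6. ⊥bis P3·P5 via (8.315,22.485): [(0, 20.8615) (0, 20.8007) (2.1949, 18.6375) (10, 18.9424) (10, 22.814)]  |A|=28.4387
7. canonical 5-gon: [(0, 20.8615) (0, 20.8007) (2.1949, 18.6375) (10, 18.9424) (10, 22.814)]
8. shoelace: 28.4387

Area of P3's cell: 28.4387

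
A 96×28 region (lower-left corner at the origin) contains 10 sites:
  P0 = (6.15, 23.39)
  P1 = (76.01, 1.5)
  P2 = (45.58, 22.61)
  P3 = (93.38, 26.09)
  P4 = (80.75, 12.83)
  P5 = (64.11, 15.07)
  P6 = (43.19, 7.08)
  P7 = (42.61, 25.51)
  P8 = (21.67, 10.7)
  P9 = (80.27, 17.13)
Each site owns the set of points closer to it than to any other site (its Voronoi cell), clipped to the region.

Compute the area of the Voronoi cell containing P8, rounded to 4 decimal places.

1. box [0,96]×[0,28]: [(0, 0) (96, 0) (96, 28) (0, 28)]
2. ⊥bis P8·P0 via (13.91,17.045): [(0, 0.0329) (0, 0) (96, 0) (96, 28) (22.8674, 28)]  |A|=2368.2328
3. ⊥bis P8·P1 via (48.84,6.1): [(0, 0.0329) (0, 0) (47.8072, 0) (52.5478, 28) (22.8674, 28)]  |A|=1085.2029
4. ⊥bis P8·P2 via (33.625,16.655): [(0, 0.0329) (0, 0) (41.9212, 0) (27.9739, 28) (22.8674, 28)]  |A|=658.7629
5. ⊥bis P8·P3 via (57.525,18.395): [(0, 0.0329) (0, 0) (41.9212, 0) (27.9739, 28) (22.8674, 28)]  |A|=658.7629
6. ⊥bis P8·P4 via (51.21,11.765): [(0, 0.0329) (0, 0) (41.9212, 0) (27.9739, 28) (22.8674, 28)]  |A|=658.7629
7. ⊥bis P8·P5 via (42.89,12.885): [(0, 0.0329) (0, 0) (41.9212, 0) (27.9739, 28) (22.8674, 28)]  |A|=658.7629
8. ⊥bis P8·P6 via (32.43,8.89): [(0, 0.0329) (0, 0) (30.9346, 0) (33.7081, 16.4881) (27.9739, 28) (22.8674, 28)]  |A|=568.1887
9. ⊥bis P8·P7 via (32.14,18.105): [(0, 0.0329) (0, 0) (30.9346, 0) (33.6265, 16.0032) (25.1417, 28) (22.8674, 28)]  |A|=549.3401
10. ⊥bis P8·P9 via (50.97,13.915): [(0, 0.0329) (0, 0) (30.9346, 0) (33.6265, 16.0032) (25.1417, 28) (22.8674, 28)]  |A|=549.3401
11. canonical 6-gon: [(0, 0.0329) (0, 0) (30.9346, 0) (33.6265, 16.0032) (25.1417, 28) (22.8674, 28)]
12. shoelace: 549.3401

Area of P8's cell: 549.3401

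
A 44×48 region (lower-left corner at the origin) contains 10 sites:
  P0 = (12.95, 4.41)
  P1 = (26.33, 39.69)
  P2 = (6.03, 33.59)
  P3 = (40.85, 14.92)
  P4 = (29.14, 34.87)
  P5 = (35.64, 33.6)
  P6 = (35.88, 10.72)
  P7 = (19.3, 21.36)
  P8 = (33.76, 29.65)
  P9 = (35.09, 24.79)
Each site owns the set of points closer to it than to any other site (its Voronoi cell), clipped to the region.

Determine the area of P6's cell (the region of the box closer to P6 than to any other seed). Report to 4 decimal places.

1. box [0,44]×[0,48]: [(0, 0) (44, 0) (44, 48) (0, 48)]
2. ⊥bis P6·P0 via (24.415,7.565): [(26.4968, 0) (44, 0) (44, 48) (13.2879, 48)]  |A|=1157.1682
3. ⊥bis P6·P1 via (31.105,25.205): [(20.5209, 21.7159) (26.4968, 0) (44, 0) (44, 29.4559)]  |A|=535.8482
4. ⊥bis P6·P2 via (20.955,22.155): [(20.6516, 21.759) (20.5467, 21.6221) (26.4968, 0) (44, 0) (44, 29.4559)]  |A|=535.8416
5. ⊥bis P6·P3 via (38.365,12.82): [(28.5974, 24.3784) (20.6516, 21.759) (20.5467, 21.6221) (26.4968, 0) (44, 0) (44, 6.1519)]  |A|=356.3706
6. ⊥bis P6·P4 via (32.51,22.795): [(30.4268, 22.2136) (21.1002, 19.6107) (26.4968, 0) (44, 0) (44, 6.1519)]  |A|=334.6287
7. ⊥bis P6·P5 via (35.76,22.16): [(30.5185, 22.105) (30.019, 22.0998) (21.1002, 19.6107) (26.4968, 0) (44, 0) (44, 6.1519)]  |A|=334.6013
8. ⊥bis P6·P7 via (27.59,16.04): [(31.0662, 21.4569) (23.7356, 10.0338) (26.4968, 0) (44, 0) (44, 6.1519)]  |A|=280.1136
9. ⊥bis P6·P8 via (34.82,20.185): [(32.3727, 19.9109) (29.8961, 19.6336) (23.7356, 10.0338) (26.4968, 0) (44, 0) (44, 6.1519)]  |A|=278.0181
10. ⊥bis P6·P9 via (35.485,17.755): [(34.253, 17.6858) (28.4366, 17.3592) (23.7356, 10.0338) (26.4968, 0) (44, 0) (44, 6.1519)]  |A|=268.6262
11. canonical 6-gon: [(34.253, 17.6858) (28.4366, 17.3592) (23.7356, 10.0338) (26.4968, 0) (44, 0) (44, 6.1519)]
12. shoelace: 268.6262

Area of P6's cell: 268.6262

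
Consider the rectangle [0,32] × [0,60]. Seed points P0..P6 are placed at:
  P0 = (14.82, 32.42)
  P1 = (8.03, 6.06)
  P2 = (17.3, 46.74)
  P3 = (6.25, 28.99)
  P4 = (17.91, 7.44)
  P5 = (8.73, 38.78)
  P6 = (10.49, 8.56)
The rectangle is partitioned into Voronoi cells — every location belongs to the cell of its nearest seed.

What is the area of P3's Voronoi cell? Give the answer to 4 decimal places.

1. box [0,32]×[0,60]: [(0, 0) (32, 0) (32, 60) (0, 60)]
2. ⊥bis P3·P0 via (10.535,30.705): [(0, 57.0271) (0, 0) (22.8242, 0)]  |A|=650.7985
3. ⊥bis P3·P1 via (7.14,17.525): [(15.5488, 18.1778) (0, 57.0271) (0, 16.9707)]  |A|=311.4149
4. ⊥bis P3·P2 via (11.775,37.865): [(15.5488, 18.1778) (6.3069, 41.2691) (0, 45.1954) (0, 16.9707)]  |A|=274.104
5. ⊥bis P3·P4 via (12.08,18.215): [(11.4186, 17.8571) (14.9191, 19.7511) (6.3069, 41.2691) (0, 45.1954) (0, 16.9707)]  |A|=270.7538
6. ⊥bis P3·P5 via (7.49,33.885): [(11.4186, 17.8571) (14.9191, 19.7511) (9.4622, 33.3854) (0, 35.7824) (0, 16.9707)]  |A|=207.5534
7. ⊥bis P3·P6 via (8.37,18.775): [(14.7775, 20.1048) (9.4622, 33.3854) (0, 35.7824) (0, 17.0379)]  |A|=194.9601
8. canonical 4-gon: [(14.7775, 20.1048) (9.4622, 33.3854) (0, 35.7824) (0, 17.0379)]
9. shoelace: 194.9601

Area of P3's cell: 194.9601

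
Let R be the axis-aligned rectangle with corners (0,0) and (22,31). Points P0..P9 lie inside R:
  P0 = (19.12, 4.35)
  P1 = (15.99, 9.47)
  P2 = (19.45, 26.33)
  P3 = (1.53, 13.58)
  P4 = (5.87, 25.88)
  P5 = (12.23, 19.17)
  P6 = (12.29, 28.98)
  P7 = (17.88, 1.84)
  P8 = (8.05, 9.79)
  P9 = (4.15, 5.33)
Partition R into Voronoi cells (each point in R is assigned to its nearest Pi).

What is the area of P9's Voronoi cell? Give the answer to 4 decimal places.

Area of P9's cell: 79.4534

1. box [0,22]×[0,31]: [(0, 0) (22, 0) (22, 31) (0, 31)]
2. ⊥bis P9·P0 via (11.635,4.84): [(0, 0) (11.3182, 0) (13.3475, 31) (0, 31)]  |A|=382.3183
3. ⊥bis P9·P1 via (10.07,7.4): [(0, 0) (11.3182, 0) (11.5294, 3.2264) (1.818, 31) (0, 31)]  |A|=222.2092
4. ⊥bis P9·P2 via (11.8,15.83): [(0, 24.4271) (0, 0) (11.3182, 0) (11.5294, 3.2264) (5.5233, 20.403)]  |A|=194.4246
5. ⊥bis P9·P3 via (2.84,9.455): [(0, 8.5531) (0, 0) (11.3182, 0) (11.5294, 3.2264) (8.7007, 11.3162)]  |A|=106.6655
6. ⊥bis P9·P4 via (5.01,15.605): [(0, 8.5531) (0, 0) (11.3182, 0) (11.5294, 3.2264) (8.7007, 11.3162)]  |A|=106.6655
7. ⊥bis P9·P5 via (8.19,12.25): [(0, 8.5531) (0, 0) (11.3182, 0) (11.5294, 3.2264) (8.7007, 11.3162)]  |A|=106.6655
8. ⊥bis P9·P6 via (8.22,17.155): [(0, 8.5531) (0, 0) (11.3182, 0) (11.5294, 3.2264) (8.7007, 11.3162)]  |A|=106.6655
9. ⊥bis P9·P7 via (11.015,3.585): [(0, 8.5531) (0, 0) (10.1037, 0) (11.1787, 4.2291) (8.7007, 11.3162)]  |A|=103.426
10. ⊥bis P9·P8 via (6.1,7.56): [(3.6417, 9.7096) (0, 8.5531) (0, 0) (10.1037, 0) (10.9479, 3.3208)]  |A|=79.4534
11. canonical 5-gon: [(3.6417, 9.7096) (0, 8.5531) (0, 0) (10.1037, 0) (10.9479, 3.3208)]
12. shoelace: 79.4534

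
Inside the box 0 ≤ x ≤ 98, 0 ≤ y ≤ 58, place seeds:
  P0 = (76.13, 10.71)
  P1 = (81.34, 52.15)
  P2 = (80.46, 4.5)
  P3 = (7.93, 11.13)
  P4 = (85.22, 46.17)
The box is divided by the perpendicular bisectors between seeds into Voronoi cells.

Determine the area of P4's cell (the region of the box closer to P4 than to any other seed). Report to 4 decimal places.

Area of P4's cell: 665.1836

1. box [0,98]×[0,58]: [(0, 0) (98, 0) (98, 58) (0, 58)]
2. ⊥bis P4·P0 via (80.675,28.44): [(0, 49.1206) (98, 23.9988) (98, 58) (0, 58)]  |A|=2101.1461
3. ⊥bis P4·P1 via (83.28,49.16): [(59.6517, 33.8292) (98, 23.9988) (98, 58) (96.9045, 58)]  |A|=665.1836
4. ⊥bis P4·P2 via (82.84,25.335): [(59.6517, 33.8292) (98, 23.9988) (98, 58) (96.9045, 58)]  |A|=665.1836
5. ⊥bis P4·P3 via (46.575,28.65): [(59.6517, 33.8292) (98, 23.9988) (98, 58) (96.9045, 58)]  |A|=665.1836
6. canonical 4-gon: [(59.6517, 33.8292) (98, 23.9988) (98, 58) (96.9045, 58)]
7. shoelace: 665.1836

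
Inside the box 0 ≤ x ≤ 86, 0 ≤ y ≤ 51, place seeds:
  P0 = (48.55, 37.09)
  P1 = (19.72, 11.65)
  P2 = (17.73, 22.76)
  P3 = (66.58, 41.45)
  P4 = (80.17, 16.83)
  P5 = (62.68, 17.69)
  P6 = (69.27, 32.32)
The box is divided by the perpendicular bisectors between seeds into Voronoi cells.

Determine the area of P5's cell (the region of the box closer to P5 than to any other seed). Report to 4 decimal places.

1. box [0,86]×[0,51]: [(0, 0) (86, 0) (86, 51) (0, 51)]
2. ⊥bis P5·P0 via (55.615,27.39): [(18.0095, 0) (86, 0) (86, 49.5209)]  |A|=1683.4769
3. ⊥bis P5·P1 via (41.2,14.67): [(40.9168, 16.6845) (43.2625, 0) (86, 0) (86, 49.5209)]  |A|=1472.8091
4. ⊥bis P5·P2 via (40.205,20.225): [(40.9168, 16.6845) (43.2625, 0) (86, 0) (86, 49.5209)]  |A|=1472.8091
5. ⊥bis P5·P3 via (64.63,29.57): [(59.7156, 30.3767) (40.9168, 16.6845) (43.2625, 0) (86, 0) (86, 26.0623)]  |A|=1164.5109
6. ⊥bis P5·P4 via (71.425,17.26): [(71.971, 28.365) (59.7156, 30.3767) (40.9168, 16.6845) (43.2625, 0) (70.5763, 0)]  |A|=762.9507
7. ⊥bis P5·P6 via (65.975,25.005): [(71.6795, 22.4354) (57.5505, 28.7998) (40.9168, 16.6845) (43.2625, 0) (70.5763, 0)]  |A|=708.2931
8. canonical 5-gon: [(71.6795, 22.4354) (57.5505, 28.7998) (40.9168, 16.6845) (43.2625, 0) (70.5763, 0)]
9. shoelace: 708.2931

Area of P5's cell: 708.2931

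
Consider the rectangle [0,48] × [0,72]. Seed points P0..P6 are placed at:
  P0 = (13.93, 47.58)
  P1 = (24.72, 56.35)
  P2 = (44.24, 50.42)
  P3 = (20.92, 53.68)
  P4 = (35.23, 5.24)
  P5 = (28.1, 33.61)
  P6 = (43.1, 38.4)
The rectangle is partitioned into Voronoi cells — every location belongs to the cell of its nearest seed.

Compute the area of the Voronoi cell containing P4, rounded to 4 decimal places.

1. box [0,48]×[0,72]: [(0, 0) (48, 0) (48, 72) (0, 72)]
2. ⊥bis P4·P0 via (24.58,26.41): [(0, 14.0445) (0, 0) (48, 0) (48, 38.1919)]  |A|=1253.6745
3. ⊥bis P4·P1 via (29.975,30.795): [(35.5928, 31.9502) (0, 14.0445) (0, 0) (48, 0) (48, 34.5016)]  |A|=1230.7811
4. ⊥bis P4·P2 via (39.735,27.83): [(30.9036, 29.5912) (0, 14.0445) (0, 0) (48, 0) (48, 26.1818)]  |A|=1151.0092
5. ⊥bis P4·P3 via (28.075,29.46): [(30.9036, 29.5912) (0, 14.0445) (0, 0) (48, 0) (48, 26.1818)]  |A|=1151.0092
6. ⊥bis P4·P5 via (31.665,19.425): [(0, 11.4669) (0, 0) (48, 0) (48, 23.5303)]  |A|=839.9337
7. ⊥bis P4·P6 via (39.165,21.82): [(40.2089, 21.5723) (0, 11.4669) (0, 0) (48, 0) (48, 19.7232)]  |A|=825.1025
8. canonical 5-gon: [(40.2089, 21.5723) (0, 11.4669) (0, 0) (48, 0) (48, 19.7232)]
9. shoelace: 825.1025

Area of P4's cell: 825.1025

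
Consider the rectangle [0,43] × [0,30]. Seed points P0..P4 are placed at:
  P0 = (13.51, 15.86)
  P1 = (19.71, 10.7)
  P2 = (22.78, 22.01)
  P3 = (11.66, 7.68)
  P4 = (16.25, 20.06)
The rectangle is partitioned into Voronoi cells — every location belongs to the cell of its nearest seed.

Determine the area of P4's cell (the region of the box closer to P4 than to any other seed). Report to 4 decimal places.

1. box [0,43]×[0,30]: [(0, 0) (43, 0) (43, 30) (0, 30)]
2. ⊥bis P4·P0 via (14.88,17.96): [(0, 27.6674) (42.4099, 0) (43, 0) (43, 30) (0, 30)]  |A|=703.3132
3. ⊥bis P4·P1 via (17.98,15.38): [(0, 27.6674) (18.5256, 15.5817) (43, 24.6288) (43, 30) (0, 30)]  |A|=397.3278
4. ⊥bis P4·P2 via (19.515,21.035): [(0, 27.6674) (18.5256, 15.5817) (20.8832, 16.4532) (16.8379, 30) (0, 30)]  |A|=160.7249
5. ⊥bis P4·P3 via (13.955,13.87): [(0, 27.6674) (18.5256, 15.5817) (20.8832, 16.4532) (16.8379, 30) (0, 30)]  |A|=160.7249
6. canonical 5-gon: [(0, 27.6674) (18.5256, 15.5817) (20.8832, 16.4532) (16.8379, 30) (0, 30)]
7. shoelace: 160.7249

Area of P4's cell: 160.7249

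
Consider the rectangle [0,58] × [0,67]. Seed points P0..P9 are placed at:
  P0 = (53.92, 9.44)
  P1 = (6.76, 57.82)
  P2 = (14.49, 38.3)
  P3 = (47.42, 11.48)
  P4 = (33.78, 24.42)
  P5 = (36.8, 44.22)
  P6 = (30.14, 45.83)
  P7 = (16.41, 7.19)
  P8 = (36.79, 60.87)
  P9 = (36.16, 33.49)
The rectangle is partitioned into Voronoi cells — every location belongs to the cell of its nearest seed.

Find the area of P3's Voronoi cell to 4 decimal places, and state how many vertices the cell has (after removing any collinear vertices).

Area of P3's cell: 376.2998 (5 vertices)

1. box [0,58]×[0,67]: [(0, 0) (58, 0) (58, 67) (0, 67)]
2. ⊥bis P3·P0 via (50.67,10.46): [(0, 0) (47.3872, 0) (58, 33.8154) (58, 67) (0, 67)]  |A|=3706.5615
3. ⊥bis P3·P1 via (27.09,34.65): [(0, 10.8805) (0, 0) (47.3872, 0) (58, 33.8154) (58, 61.7713)]  |A|=1927.4629
4. ⊥bis P3·P2 via (30.955,24.89): [(10.6832, 0) (47.3872, 0) (58, 33.8154) (58, 58.0963)]  |A|=1195.0255
5. ⊥bis P3·P4 via (40.6,17.95): [(23.5712, 0) (47.3872, 0) (58, 33.8154) (58, 36.2913)]  |A|=445.2941
6. ⊥bis P3·P5 via (42.11,27.85): [(53.4956, 31.5432) (23.5712, 0) (47.3872, 0) (57.7166, 32.9124)]  |A|=438.0061
7. ⊥bis P3·P6 via (38.78,28.655): [(53.4956, 31.5432) (23.5712, 0) (47.3872, 0) (57.7166, 32.9124)]  |A|=438.0061
8. ⊥bis P3·P7 via (31.915,9.335): [(53.4956, 31.5432) (31.9802, 8.8639) (33.2064, 0) (47.3872, 0) (57.7166, 32.9124)]  |A|=395.3033
9. ⊥bis P3·P8 via (42.105,36.175): [(53.4956, 31.5432) (31.9802, 8.8639) (33.2064, 0) (47.3872, 0) (57.7166, 32.9124)]  |A|=395.3033
10. ⊥bis P3·P9 via (41.79,22.485): [(47.8371, 25.5786) (31.9802, 8.8639) (33.2064, 0) (47.3872, 0) (56.8643, 30.1968)]  |A|=376.2998
11. canonical 5-gon: [(47.8371, 25.5786) (31.9802, 8.8639) (33.2064, 0) (47.3872, 0) (56.8643, 30.1968)]
12. shoelace: 376.2998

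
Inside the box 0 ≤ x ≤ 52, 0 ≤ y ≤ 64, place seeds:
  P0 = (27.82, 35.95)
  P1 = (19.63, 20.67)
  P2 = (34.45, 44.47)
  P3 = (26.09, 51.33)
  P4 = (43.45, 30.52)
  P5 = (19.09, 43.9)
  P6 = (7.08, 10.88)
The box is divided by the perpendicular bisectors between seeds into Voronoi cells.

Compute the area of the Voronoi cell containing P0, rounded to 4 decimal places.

1. box [0,52]×[0,64]: [(0, 0) (52, 0) (52, 64) (0, 64)]
2. ⊥bis P0·P1 via (23.725,28.31): [(0, 41.0265) (52, 13.1547) (52, 64) (0, 64)]  |A|=1919.2882
3. ⊥bis P0·P2 via (31.135,40.21): [(0, 41.0265) (52, 13.1547) (52, 23.9735) (0.5632, 64) (0, 64)]  |A|=889.8714
4. ⊥bis P0·P3 via (26.955,43.64): [(0.6453, 40.6806) (52, 13.1547) (52, 23.9735) (26.756, 43.6176)]  |A|=571.3284
5. ⊥bis P0·P4 via (35.635,33.235): [(0.6453, 40.6806) (32.323, 23.7015) (36.5848, 35.9691) (26.756, 43.6176)]  |A|=344.773
6. ⊥bis P0·P5 via (23.455,39.925): [(16.4357, 32.217) (32.323, 23.7015) (36.5848, 35.9691) (26.7921, 43.5895)]  |A|=210.7391
7. ⊥bis P0·P6 via (17.45,23.415): [(16.4357, 32.217) (32.323, 23.7015) (36.5848, 35.9691) (26.7921, 43.5895)]  |A|=210.7391
8. canonical 4-gon: [(16.4357, 32.217) (32.323, 23.7015) (36.5848, 35.9691) (26.7921, 43.5895)]
9. shoelace: 210.7391

Area of P0's cell: 210.7391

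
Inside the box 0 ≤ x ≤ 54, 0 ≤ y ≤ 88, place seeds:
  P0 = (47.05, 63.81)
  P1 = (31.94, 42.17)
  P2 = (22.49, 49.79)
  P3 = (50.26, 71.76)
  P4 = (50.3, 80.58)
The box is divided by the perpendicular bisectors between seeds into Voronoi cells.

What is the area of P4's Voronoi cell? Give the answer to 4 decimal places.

1. box [0,54]×[0,88]: [(0, 0) (54, 0) (54, 88) (0, 88)]
2. ⊥bis P4·P0 via (48.675,72.195): [(0, 81.6281) (54, 71.163) (54, 88) (0, 88)]  |A|=626.6386
3. ⊥bis P4·P1 via (41.12,61.375): [(0, 81.6281) (54, 71.163) (54, 88) (0, 88)]  |A|=626.6386
4. ⊥bis P4·P2 via (36.395,65.185): [(23.159, 77.14) (54, 71.163) (54, 88) (11.1352, 88)]  |A|=492.3911
5. ⊥bis P4·P3 via (50.28,76.17): [(23.159, 77.14) (27.6341, 76.2727) (54, 76.1531) (54, 88) (11.1352, 88)]  |A|=426.6066
6. canonical 5-gon: [(23.159, 77.14) (27.6341, 76.2727) (54, 76.1531) (54, 88) (11.1352, 88)]
7. shoelace: 426.6066

Area of P4's cell: 426.6066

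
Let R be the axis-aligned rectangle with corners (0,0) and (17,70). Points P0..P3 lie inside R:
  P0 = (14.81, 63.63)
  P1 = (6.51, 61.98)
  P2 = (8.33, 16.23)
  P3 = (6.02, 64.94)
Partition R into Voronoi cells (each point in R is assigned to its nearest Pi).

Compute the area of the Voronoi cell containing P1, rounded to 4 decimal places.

1. box [0,17]×[0,70]: [(0, 0) (17, 0) (17, 70) (0, 70)]
2. ⊥bis P1·P0 via (10.66,62.805): [(0, 0) (17, 0) (17, 30.9129) (9.2297, 70) (0, 70)]  |A|=1038.1401
3. ⊥bis P1·P2 via (7.42,39.105): [(0, 38.8098) (15.3091, 39.4188) (9.2297, 70) (0, 70)]  |A|=379.8731
4. ⊥bis P1·P3 via (6.265,63.46): [(0, 62.4229) (0, 38.8098) (15.3091, 39.4188) (10.3939, 64.1435)]  |A|=313.4684
5. canonical 4-gon: [(0, 62.4229) (0, 38.8098) (15.3091, 39.4188) (10.3939, 64.1435)]
6. shoelace: 313.4684

Area of P1's cell: 313.4684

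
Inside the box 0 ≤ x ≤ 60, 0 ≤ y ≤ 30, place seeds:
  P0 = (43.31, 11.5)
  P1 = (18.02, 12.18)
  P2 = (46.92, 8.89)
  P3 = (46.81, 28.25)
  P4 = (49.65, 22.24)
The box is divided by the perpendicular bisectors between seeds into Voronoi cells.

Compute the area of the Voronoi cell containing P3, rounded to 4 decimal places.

1. box [0,60]×[0,30]: [(0, 0) (60, 0) (60, 30) (0, 30)]
2. ⊥bis P3·P0 via (45.06,19.875): [(0, 29.2905) (60, 16.7532) (60, 30) (0, 30)]  |A|=418.6881
3. ⊥bis P3·P1 via (32.415,20.215): [(30.9603, 22.8212) (60, 16.7532) (60, 30) (26.9532, 30)]  |A|=310.9596
4. ⊥bis P3·P2 via (46.865,18.57): [(30.9603, 22.8212) (51.1878, 18.5946) (60, 18.6446) (60, 30) (26.9532, 30)]  |A|=302.6258
5. ⊥bis P3·P4 via (48.23,25.245): [(30.9603, 22.8212) (39.3784, 21.0622) (58.2925, 30) (26.9532, 30)]  |A|=166.7439
6. canonical 4-gon: [(30.9603, 22.8212) (39.3784, 21.0622) (58.2925, 30) (26.9532, 30)]
7. shoelace: 166.7439

Area of P3's cell: 166.7439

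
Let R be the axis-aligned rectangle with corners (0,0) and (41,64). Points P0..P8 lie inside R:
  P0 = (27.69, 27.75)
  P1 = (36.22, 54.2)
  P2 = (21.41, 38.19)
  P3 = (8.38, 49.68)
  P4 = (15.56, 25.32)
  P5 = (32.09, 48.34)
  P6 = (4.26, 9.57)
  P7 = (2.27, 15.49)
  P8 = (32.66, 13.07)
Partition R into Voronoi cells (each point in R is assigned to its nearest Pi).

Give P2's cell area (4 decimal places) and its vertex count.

Area of P2's cell: 231.7137 (4 vertices)

1. box [0,41]×[0,64]: [(0, 0) (41, 0) (41, 64) (0, 64)]
2. ⊥bis P2·P0 via (24.55,32.97): [(0, 18.2024) (41, 42.8652) (41, 64) (0, 64)]  |A|=1372.1145
3. ⊥bis P2·P1 via (28.815,46.195): [(0, 18.2024) (35.7976, 39.7358) (9.5673, 64) (0, 64)]  |A|=935.7939
4. ⊥bis P2·P3 via (14.895,43.935): [(0, 27.0436) (0, 18.2024) (35.7976, 39.7358) (22.2462, 52.2715)]  |A|=468.6194
5. ⊥bis P2·P4 via (18.485,31.755): [(8.255, 36.405) (20.7891, 30.7077) (35.7976, 39.7358) (22.2462, 52.2715)]  |A|=294.5346
6. ⊥bis P2·P5 via (26.75,43.265): [(20.2942, 50.0579) (8.255, 36.405) (20.7891, 30.7077) (32.175, 37.5567)]  |A|=231.7137
7. ⊥bis P2·P6 via (12.835,23.88): [(20.2942, 50.0579) (8.255, 36.405) (20.7891, 30.7077) (32.175, 37.5567)]  |A|=231.7137
8. ⊥bis P2·P7 via (11.84,26.84): [(20.2942, 50.0579) (8.255, 36.405) (20.7891, 30.7077) (32.175, 37.5567)]  |A|=231.7137
9. ⊥bis P2·P8 via (27.035,25.63): [(20.2942, 50.0579) (8.255, 36.405) (20.7891, 30.7077) (32.175, 37.5567)]  |A|=231.7137
10. canonical 4-gon: [(20.2942, 50.0579) (8.255, 36.405) (20.7891, 30.7077) (32.175, 37.5567)]
11. shoelace: 231.7137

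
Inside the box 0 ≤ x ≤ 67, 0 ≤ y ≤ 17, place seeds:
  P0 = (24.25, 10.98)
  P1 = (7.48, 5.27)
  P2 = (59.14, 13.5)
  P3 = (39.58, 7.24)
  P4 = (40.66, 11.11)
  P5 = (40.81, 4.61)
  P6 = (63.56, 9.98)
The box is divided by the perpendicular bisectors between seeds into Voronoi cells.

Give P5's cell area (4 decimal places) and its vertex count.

1. box [0,67]×[0,17]: [(0, 0) (67, 0) (67, 17) (0, 17)]
2. ⊥bis P5·P0 via (32.53,7.795): [(29.5316, 0) (67, 0) (67, 17) (36.0708, 17)]  |A|=581.3798
3. ⊥bis P5·P1 via (24.145,4.94): [(29.5316, 0) (67, 0) (67, 17) (36.0708, 17)]  |A|=581.3798
4. ⊥bis P5·P2 via (49.975,9.055): [(29.5316, 0) (54.3667, 0) (46.1217, 17) (36.0708, 17)]  |A|=296.5308
5. ⊥bis P5·P3 via (40.195,5.925): [(29.9715, 1.1437) (29.5316, 0) (54.3667, 0) (49.4042, 10.232)]  |A|=136.1689
6. ⊥bis P5·P4 via (40.735,7.86): [(44.5192, 7.9473) (29.9715, 1.1437) (29.5316, 0) (54.3667, 0) (50.4459, 8.0841)]  |A|=129.7328
7. ⊥bis P5·P6 via (52.185,7.295): [(44.5192, 7.9473) (29.9715, 1.1437) (29.5316, 0) (53.9069, 0) (53.4711, 1.8466) (50.4459, 8.0841)]  |A|=129.3083
8. canonical 6-gon: [(44.5192, 7.9473) (29.9715, 1.1437) (29.5316, 0) (53.9069, 0) (53.4711, 1.8466) (50.4459, 8.0841)]
9. shoelace: 129.3083

Area of P5's cell: 129.3083 (6 vertices)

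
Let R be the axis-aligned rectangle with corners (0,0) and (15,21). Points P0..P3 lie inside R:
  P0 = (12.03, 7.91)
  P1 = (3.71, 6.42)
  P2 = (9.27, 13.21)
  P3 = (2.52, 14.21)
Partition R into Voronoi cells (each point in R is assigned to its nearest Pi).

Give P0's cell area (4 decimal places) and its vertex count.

Area of P0's cell: 73.9212 (4 vertices)

1. box [0,15]×[0,21]: [(0, 0) (15, 0) (15, 21) (0, 21)]
2. ⊥bis P0·P1 via (7.87,7.165): [(9.1532, 0) (15, 0) (15, 21) (5.3923, 21)]  |A|=162.2723
3. ⊥bis P0·P2 via (10.65,10.56): [(7.551, 8.9462) (9.1532, 0) (15, 0) (15, 12.8253)]  |A|=73.9212
4. ⊥bis P0·P3 via (7.275,11.06): [(7.551, 8.9462) (9.1532, 0) (15, 0) (15, 12.8253)]  |A|=73.9212
5. canonical 4-gon: [(7.551, 8.9462) (9.1532, 0) (15, 0) (15, 12.8253)]
6. shoelace: 73.9212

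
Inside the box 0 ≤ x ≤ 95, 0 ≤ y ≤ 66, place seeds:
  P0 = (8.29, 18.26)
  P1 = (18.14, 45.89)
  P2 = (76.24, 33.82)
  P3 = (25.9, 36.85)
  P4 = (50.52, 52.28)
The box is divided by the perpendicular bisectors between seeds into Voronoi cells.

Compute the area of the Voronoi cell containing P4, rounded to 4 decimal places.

Area of P4's cell: 1083.1018

1. box [0,95]×[0,66]: [(0, 0) (95, 0) (95, 66) (0, 66)]
2. ⊥bis P4·P0 via (29.405,35.27): [(57.8181, 0) (95, 0) (95, 66) (4.6493, 66)]  |A|=4208.5767
3. ⊥bis P4·P1 via (34.33,49.085): [(39.5388, 22.6907) (57.8181, 0) (95, 0) (95, 66) (30.9919, 66)]  |A|=3638.1353
4. ⊥bis P4·P2 via (63.38,43.05): [(39.5388, 22.6907) (44.4193, 16.6323) (79.8519, 66) (30.9919, 66)]  |A|=1285.8469
5. ⊥bis P4·P3 via (38.21,44.565): [(33.8487, 51.5238) (50.45, 25.0349) (79.8519, 66) (30.9919, 66)]  |A|=1083.1018
6. canonical 4-gon: [(33.8487, 51.5238) (50.45, 25.0349) (79.8519, 66) (30.9919, 66)]
7. shoelace: 1083.1018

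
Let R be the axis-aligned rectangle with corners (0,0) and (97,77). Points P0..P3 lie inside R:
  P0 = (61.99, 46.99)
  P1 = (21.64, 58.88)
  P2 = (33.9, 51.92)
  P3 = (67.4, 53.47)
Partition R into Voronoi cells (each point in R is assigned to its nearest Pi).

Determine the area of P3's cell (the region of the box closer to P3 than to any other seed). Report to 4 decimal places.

1. box [0,97]×[0,77]: [(0, 0) (97, 0) (97, 77) (0, 77)]
2. ⊥bis P3·P0 via (64.695,50.23): [(97, 23.2593) (97, 77) (32.6304, 77)]  |A|=1729.6338
3. ⊥bis P3·P1 via (44.52,56.175): [(45.6927, 66.0945) (97, 23.2593) (97, 77) (46.982, 77)]  |A|=1651.378
4. ⊥bis P3·P2 via (50.65,52.695): [(50.2043, 62.3279) (97, 23.2593) (97, 77) (49.5254, 77)]  |A|=1605.6912
5. canonical 4-gon: [(50.2043, 62.3279) (97, 23.2593) (97, 77) (49.5254, 77)]
6. shoelace: 1605.6912

Area of P3's cell: 1605.6912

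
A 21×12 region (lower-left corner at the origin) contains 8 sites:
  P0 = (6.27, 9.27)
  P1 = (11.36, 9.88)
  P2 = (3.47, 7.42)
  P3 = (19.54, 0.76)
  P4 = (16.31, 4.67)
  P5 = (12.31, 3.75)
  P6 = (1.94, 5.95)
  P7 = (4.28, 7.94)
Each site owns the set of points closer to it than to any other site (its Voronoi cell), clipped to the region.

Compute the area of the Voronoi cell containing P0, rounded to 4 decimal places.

Area of P0's cell: 24.1851

1. box [0,21]×[0,12]: [(0, 0) (21, 0) (21, 12) (0, 12)]
2. ⊥bis P0·P1 via (8.815,9.575): [(0, 0) (9.9625, 0) (8.5244, 12) (0, 12)]  |A|=110.9213
3. ⊥bis P0·P2 via (4.87,8.345): [(9.8692, 0.7787) (8.5244, 12) (2.4551, 12)]  |A|=34.0527
4. ⊥bis P0·P3 via (12.905,5.015): [(9.8692, 0.7787) (8.5244, 12) (2.4551, 12)]  |A|=34.0527
5. ⊥bis P0·P4 via (11.29,6.97): [(9.0331, 2.0441) (9.5756, 3.2282) (8.5244, 12) (2.4551, 12)]  |A|=33.2145
6. ⊥bis P0·P5 via (9.29,6.51): [(7.4283, 4.4729) (9.1948, 6.4058) (8.5244, 12) (2.4551, 12)]  |A|=28.4309
7. ⊥bis P0·P6 via (4.105,7.61): [(7.4283, 4.4729) (9.1948, 6.4058) (8.5244, 12) (2.4551, 12)]  |A|=28.4309
8. ⊥bis P0·P7 via (5.275,8.605): [(7.7797, 4.8574) (9.1948, 6.4058) (8.5244, 12) (3.006, 12)]  |A|=24.1851
9. canonical 4-gon: [(7.7797, 4.8574) (9.1948, 6.4058) (8.5244, 12) (3.006, 12)]
10. shoelace: 24.1851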